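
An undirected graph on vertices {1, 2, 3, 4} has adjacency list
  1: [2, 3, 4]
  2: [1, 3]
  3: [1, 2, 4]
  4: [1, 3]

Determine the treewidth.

A width-2 tree decomposition is:
Bags: B1 = {1, 2, 3}  B2 = {1, 3, 4}
Tree: B1–B2
Every bag has size at most 3, so the width is 3 − 1 = 2 and tw(G) ≤ 2. Conversely, {1, 2, 3} is a clique of size 3, and the vertices of any clique must share a bag in every tree decomposition; so some bag has ≥ 3 vertices and tw(G) ≥ 2. Combining the bounds, tw(G) = 2.

2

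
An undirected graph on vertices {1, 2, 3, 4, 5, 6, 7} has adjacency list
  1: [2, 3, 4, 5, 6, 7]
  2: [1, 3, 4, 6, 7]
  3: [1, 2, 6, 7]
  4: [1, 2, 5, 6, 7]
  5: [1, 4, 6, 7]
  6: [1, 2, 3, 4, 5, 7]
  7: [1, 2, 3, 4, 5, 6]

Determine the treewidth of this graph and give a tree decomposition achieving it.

Treewidth 4.
One optimal decomposition is:
Bags: B1 = {1, 2, 3, 6, 7}  B2 = {1, 2, 4, 6, 7}  B3 = {1, 4, 5, 6, 7}
Tree: B1–B2, B2–B3

Each bag holds 5 vertices, so the decomposition has width 4, which upper-bounds the treewidth. For the lower bound, the 5 vertices {1, 2, 3, 6, 7} are pairwise adjacent, and any tree decomposition puts a clique entirely inside one bag — forcing width ≥ 4. The upper and lower bounds meet at 4, so that is the treewidth.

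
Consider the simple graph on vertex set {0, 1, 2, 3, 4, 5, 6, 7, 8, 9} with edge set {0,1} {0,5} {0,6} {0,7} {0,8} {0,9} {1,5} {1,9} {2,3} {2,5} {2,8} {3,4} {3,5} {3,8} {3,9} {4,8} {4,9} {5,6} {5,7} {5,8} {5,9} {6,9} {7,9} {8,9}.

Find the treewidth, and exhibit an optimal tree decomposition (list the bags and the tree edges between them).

Treewidth 3.
Bags: B1 = {0, 1, 5, 9}  B2 = {0, 5, 8, 9}  B3 = {0, 5, 7, 9}  B4 = {3, 5, 8, 9}  B5 = {0, 5, 6, 9}  B6 = {2, 3, 5, 8}  B7 = {3, 4, 8, 9}
Tree: B1–B2, B2–B3, B2–B4, B1–B5, B4–B6, B4–B7

Each bag holds 4 vertices, so the decomposition has width 3, which upper-bounds the treewidth. On the other hand G contains the 4-clique {3, 4, 8, 9}. A clique must lie in a single bag of any decomposition, so no decomposition can have width below 3. Combining the bounds, tw(G) = 3.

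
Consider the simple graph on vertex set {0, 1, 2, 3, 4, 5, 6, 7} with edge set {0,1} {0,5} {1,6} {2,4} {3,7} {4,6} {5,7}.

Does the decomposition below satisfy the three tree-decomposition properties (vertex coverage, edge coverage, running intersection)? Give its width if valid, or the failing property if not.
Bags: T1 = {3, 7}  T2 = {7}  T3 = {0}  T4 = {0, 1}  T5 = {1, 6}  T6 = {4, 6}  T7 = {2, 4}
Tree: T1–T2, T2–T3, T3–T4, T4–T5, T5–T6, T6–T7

A tree decomposition must satisfy three properties: every vertex lies in some bag; for every edge, both endpoints lie together in some bag; and for every vertex, the bags containing it form a connected subtree. Here vertex 5 appears in no bag, so the decomposition is invalid.

No — vertex 5 appears in no bag.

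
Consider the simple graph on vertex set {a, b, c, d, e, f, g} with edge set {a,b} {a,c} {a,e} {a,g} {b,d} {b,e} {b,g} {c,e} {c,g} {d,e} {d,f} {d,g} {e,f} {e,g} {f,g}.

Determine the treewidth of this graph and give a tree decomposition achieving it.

Every bag has size at most 4, so the width is 4 − 1 = 3 and tw(G) ≤ 3. For the lower bound, the 4 vertices {d, e, f, g} are pairwise adjacent, and any tree decomposition puts a clique entirely inside one bag — forcing width ≥ 3. Combining the bounds, tw(G) = 3.

Treewidth 3.
Bags: B1 = {a, c, e, g}  B2 = {a, b, e, g}  B3 = {b, d, e, g}  B4 = {d, e, f, g}
Tree: B1–B2, B2–B3, B3–B4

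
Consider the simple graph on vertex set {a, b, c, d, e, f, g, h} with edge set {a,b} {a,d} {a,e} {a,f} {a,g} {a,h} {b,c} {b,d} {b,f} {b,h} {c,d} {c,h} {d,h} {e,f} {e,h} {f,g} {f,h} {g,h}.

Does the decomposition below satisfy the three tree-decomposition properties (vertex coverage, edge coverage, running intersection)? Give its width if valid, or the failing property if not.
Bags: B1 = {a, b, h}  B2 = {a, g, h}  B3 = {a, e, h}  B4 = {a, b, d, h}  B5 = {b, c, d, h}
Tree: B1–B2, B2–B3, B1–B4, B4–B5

No — vertex f appears in no bag.

A tree decomposition must satisfy three properties: every vertex lies in some bag; for every edge, both endpoints lie together in some bag; and for every vertex, the bags containing it form a connected subtree. Here vertex f appears in no bag, so the decomposition is invalid.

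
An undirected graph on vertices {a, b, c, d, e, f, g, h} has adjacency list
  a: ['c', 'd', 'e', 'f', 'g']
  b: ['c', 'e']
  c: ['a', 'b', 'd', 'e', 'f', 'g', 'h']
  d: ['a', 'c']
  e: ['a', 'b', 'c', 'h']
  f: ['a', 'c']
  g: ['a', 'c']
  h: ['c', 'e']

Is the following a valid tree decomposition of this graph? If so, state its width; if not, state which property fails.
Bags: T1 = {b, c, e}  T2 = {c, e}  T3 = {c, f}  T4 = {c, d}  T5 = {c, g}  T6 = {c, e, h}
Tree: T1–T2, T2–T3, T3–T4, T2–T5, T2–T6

A tree decomposition must satisfy three properties: every vertex lies in some bag; for every edge, both endpoints lie together in some bag; and for every vertex, the bags containing it form a connected subtree. Here vertex a appears in no bag, so the decomposition is invalid.

No — vertex a appears in no bag.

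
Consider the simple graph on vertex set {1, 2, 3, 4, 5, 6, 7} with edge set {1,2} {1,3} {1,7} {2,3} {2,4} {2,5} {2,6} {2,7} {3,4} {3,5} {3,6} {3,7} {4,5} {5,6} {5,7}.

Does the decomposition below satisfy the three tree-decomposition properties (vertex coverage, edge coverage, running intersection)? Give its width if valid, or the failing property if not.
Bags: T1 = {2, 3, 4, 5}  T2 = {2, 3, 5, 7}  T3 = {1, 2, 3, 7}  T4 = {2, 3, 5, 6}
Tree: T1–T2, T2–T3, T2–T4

Vertex coverage: the bags together contain {1, 2, 3, 4, 5, 6, 7}, the full vertex set. Edge coverage: each edge of G has both endpoints in at least one bag. Running intersection: for every vertex, the bags containing it form a connected subtree. All three properties hold, so this is a valid tree decomposition of width max|bag| − 1 = 3, and hence tw(G) ≤ 3.

Yes; width 3.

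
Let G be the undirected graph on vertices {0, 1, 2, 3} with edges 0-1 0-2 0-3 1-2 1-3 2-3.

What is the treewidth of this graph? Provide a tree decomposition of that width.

Treewidth 3.
Bags: B1 = {0, 1, 2, 3}
Tree: (single bag)

A single bag containing all 4 vertices is trivially a valid decomposition of width 3. For the lower bound, the 4 vertices {0, 1, 2, 3} are pairwise adjacent, and any tree decomposition puts a clique entirely inside one bag — forcing width ≥ 3. Therefore the treewidth is 3.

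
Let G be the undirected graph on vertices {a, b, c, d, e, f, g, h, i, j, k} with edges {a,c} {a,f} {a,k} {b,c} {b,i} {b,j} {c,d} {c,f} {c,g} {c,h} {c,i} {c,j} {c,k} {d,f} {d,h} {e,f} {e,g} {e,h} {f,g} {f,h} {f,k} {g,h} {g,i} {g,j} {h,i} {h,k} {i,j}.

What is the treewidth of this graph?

3

A width-3 tree decomposition is:
Bags: B1 = {c, f, g, h}  B2 = {c, g, h, i}  B3 = {c, g, i, j}  B4 = {e, f, g, h}  B5 = {b, c, i, j}  B6 = {c, d, f, h}  B7 = {c, f, h, k}  B8 = {a, c, f, k}
Tree: B1–B2, B2–B3, B1–B4, B3–B5, B1–B6, B1–B7, B7–B8
Each bag holds 4 vertices, so the decomposition has width 3, which upper-bounds the treewidth. Conversely, {e, f, g, h} is a clique of size 4, and the vertices of any clique must share a bag in every tree decomposition; so some bag has ≥ 4 vertices and tw(G) ≥ 3. Combining the bounds, tw(G) = 3.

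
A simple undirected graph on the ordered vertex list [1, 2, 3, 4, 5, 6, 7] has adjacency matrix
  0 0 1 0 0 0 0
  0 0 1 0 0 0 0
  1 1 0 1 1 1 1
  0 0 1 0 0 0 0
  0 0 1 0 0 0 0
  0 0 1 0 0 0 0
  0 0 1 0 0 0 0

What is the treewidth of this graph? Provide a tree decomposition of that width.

Every bag has size at most 2, so the width is 2 − 1 = 1 and tw(G) ≤ 1. Since G has at least one edge (e.g. 3–2), it is not an edgeless graph, so tw(G) ≥ 1. The upper and lower bounds meet at 1, so that is the treewidth.

Treewidth 1.
One such decomposition:
Bags: B1 = {2, 3}  B2 = {3, 4}  B3 = {3, 5}  B4 = {1, 3}  B5 = {3, 6}  B6 = {3, 7}
Tree: B1–B2, B1–B3, B3–B4, B2–B5, B3–B6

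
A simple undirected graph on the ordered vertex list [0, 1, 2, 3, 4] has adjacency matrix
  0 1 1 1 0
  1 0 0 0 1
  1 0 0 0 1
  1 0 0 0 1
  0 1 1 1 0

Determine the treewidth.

2

A width-2 tree decomposition is:
Bags: B1 = {0, 3, 4}  B2 = {0, 2, 4}  B3 = {0, 1, 4}
Tree: B1–B2, B2–B3
The largest bag has 3 vertices, giving width 2; this decomposition certifies tw(G) ≤ 2. The edges 0–3–4–2–0 form a cycle, so G is not a tree and its treewidth is at least 2. Therefore the treewidth is 2.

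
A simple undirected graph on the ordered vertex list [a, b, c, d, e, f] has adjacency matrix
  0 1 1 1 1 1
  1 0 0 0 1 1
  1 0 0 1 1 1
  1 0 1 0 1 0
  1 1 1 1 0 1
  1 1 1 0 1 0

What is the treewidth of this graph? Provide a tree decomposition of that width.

The largest bag has 4 vertices, giving width 3; this decomposition certifies tw(G) ≤ 3. On the other hand G contains the 4-clique {a, c, d, e}. A clique must lie in a single bag of any decomposition, so no decomposition can have width below 3. Therefore the treewidth is 3.

Treewidth 3.
Bags: B1 = {a, c, e, f}  B2 = {a, b, e, f}  B3 = {a, c, d, e}
Tree: B1–B2, B1–B3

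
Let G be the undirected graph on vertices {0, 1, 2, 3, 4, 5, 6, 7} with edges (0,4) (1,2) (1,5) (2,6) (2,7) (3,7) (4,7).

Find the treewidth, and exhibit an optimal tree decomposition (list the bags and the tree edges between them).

Treewidth 1.
Bags: B1 = {2, 7}  B2 = {1, 2}  B3 = {4, 7}  B4 = {2, 6}  B5 = {1, 5}  B6 = {3, 7}  B7 = {0, 4}
Tree: B1–B2, B1–B3, B2–B4, B2–B5, B1–B6, B3–B7

The largest bag has 2 vertices, giving width 1; this decomposition certifies tw(G) ≤ 1. Any graph with an edge has treewidth ≥ 1, and G has the edge 2–7. Therefore the treewidth is 1.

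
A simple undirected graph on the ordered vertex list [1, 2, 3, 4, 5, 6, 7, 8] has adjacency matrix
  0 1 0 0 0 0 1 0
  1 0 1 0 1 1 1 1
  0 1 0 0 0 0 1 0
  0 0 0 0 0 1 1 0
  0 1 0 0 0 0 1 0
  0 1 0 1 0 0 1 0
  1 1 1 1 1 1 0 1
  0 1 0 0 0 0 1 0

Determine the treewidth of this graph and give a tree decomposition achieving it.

The largest bag has 3 vertices, giving width 2; this decomposition certifies tw(G) ≤ 2. Conversely, {1, 2, 7} is a clique of size 3, and the vertices of any clique must share a bag in every tree decomposition; so some bag has ≥ 3 vertices and tw(G) ≥ 2. Therefore the treewidth is 2.

Treewidth 2.
Bags: B1 = {1, 2, 7}  B2 = {2, 7, 8}  B3 = {2, 3, 7}  B4 = {2, 6, 7}  B5 = {2, 5, 7}  B6 = {4, 6, 7}
Tree: B1–B2, B1–B3, B3–B4, B2–B5, B4–B6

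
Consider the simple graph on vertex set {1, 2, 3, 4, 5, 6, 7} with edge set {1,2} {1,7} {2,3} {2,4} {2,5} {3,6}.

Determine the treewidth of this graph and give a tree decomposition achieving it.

Each bag holds 2 vertices, so the decomposition has width 1, which upper-bounds the treewidth. Any graph with an edge has treewidth ≥ 1, and G has the edge 3–2. The upper and lower bounds meet at 1, so that is the treewidth.

Treewidth 1.
One such decomposition:
Bags: B1 = {2, 3}  B2 = {1, 2}  B3 = {3, 6}  B4 = {1, 7}  B5 = {2, 4}  B6 = {2, 5}
Tree: B1–B2, B1–B3, B2–B4, B2–B5, B1–B6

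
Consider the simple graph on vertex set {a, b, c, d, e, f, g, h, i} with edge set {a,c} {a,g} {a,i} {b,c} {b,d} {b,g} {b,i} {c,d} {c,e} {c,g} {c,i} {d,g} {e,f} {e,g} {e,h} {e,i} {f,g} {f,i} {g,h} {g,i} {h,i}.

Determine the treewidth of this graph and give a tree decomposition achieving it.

Treewidth 3.
One optimal decomposition is:
Bags: B1 = {c, e, g, i}  B2 = {b, c, g, i}  B3 = {a, c, g, i}  B4 = {e, f, g, i}  B5 = {b, c, d, g}  B6 = {e, g, h, i}
Tree: B1–B2, B2–B3, B1–B4, B2–B5, B4–B6

The largest bag has 4 vertices, giving width 3; this decomposition certifies tw(G) ≤ 3. Conversely, {b, c, d, g} is a clique of size 4, and the vertices of any clique must share a bag in every tree decomposition; so some bag has ≥ 4 vertices and tw(G) ≥ 3. Hence tw(G) = 3 exactly.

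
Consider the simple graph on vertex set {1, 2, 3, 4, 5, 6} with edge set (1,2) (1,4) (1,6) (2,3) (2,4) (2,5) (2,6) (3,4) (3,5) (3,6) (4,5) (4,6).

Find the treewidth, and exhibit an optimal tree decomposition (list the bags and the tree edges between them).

Every bag has size at most 4, so the width is 4 − 1 = 3 and tw(G) ≤ 3. Conversely, {1, 2, 4, 6} is a clique of size 4, and the vertices of any clique must share a bag in every tree decomposition; so some bag has ≥ 4 vertices and tw(G) ≥ 3. Combining the bounds, tw(G) = 3.

Treewidth 3.
One optimal decomposition is:
Bags: B1 = {2, 3, 4, 6}  B2 = {2, 3, 4, 5}  B3 = {1, 2, 4, 6}
Tree: B1–B2, B1–B3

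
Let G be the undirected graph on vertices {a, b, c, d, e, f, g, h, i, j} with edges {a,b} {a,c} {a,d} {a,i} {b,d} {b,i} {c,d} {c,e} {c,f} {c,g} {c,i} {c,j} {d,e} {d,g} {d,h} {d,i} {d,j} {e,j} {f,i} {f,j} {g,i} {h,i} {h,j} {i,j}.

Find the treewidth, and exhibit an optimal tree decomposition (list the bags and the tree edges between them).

Treewidth 3.
One optimal decomposition is:
Bags: B1 = {c, d, i, j}  B2 = {a, c, d, i}  B3 = {a, b, d, i}  B4 = {c, f, i, j}  B5 = {c, d, g, i}  B6 = {d, h, i, j}  B7 = {c, d, e, j}
Tree: B1–B2, B2–B3, B1–B4, B2–B5, B1–B6, B1–B7

Every bag has size at most 4, so the width is 4 − 1 = 3 and tw(G) ≤ 3. Conversely, {c, d, e, j} is a clique of size 4, and the vertices of any clique must share a bag in every tree decomposition; so some bag has ≥ 4 vertices and tw(G) ≥ 3. Hence tw(G) = 3 exactly.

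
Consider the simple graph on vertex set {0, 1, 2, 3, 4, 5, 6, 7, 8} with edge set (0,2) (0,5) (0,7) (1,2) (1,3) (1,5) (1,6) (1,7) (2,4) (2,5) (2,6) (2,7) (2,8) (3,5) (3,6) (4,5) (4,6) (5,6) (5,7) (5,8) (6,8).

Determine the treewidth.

3

A width-3 tree decomposition is:
Bags: B1 = {1, 2, 5, 6}  B2 = {1, 3, 5, 6}  B3 = {2, 4, 5, 6}  B4 = {1, 2, 5, 7}  B5 = {2, 5, 6, 8}  B6 = {0, 2, 5, 7}
Tree: B1–B2, B1–B3, B1–B4, B1–B5, B4–B6
Each bag holds 4 vertices, so the decomposition has width 3, which upper-bounds the treewidth. Conversely, {0, 2, 5, 7} is a clique of size 4, and the vertices of any clique must share a bag in every tree decomposition; so some bag has ≥ 4 vertices and tw(G) ≥ 3. Combining the bounds, tw(G) = 3.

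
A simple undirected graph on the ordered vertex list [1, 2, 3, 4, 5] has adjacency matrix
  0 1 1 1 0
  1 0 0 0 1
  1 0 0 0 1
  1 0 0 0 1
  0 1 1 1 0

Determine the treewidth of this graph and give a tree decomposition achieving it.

Treewidth 2.
One such decomposition:
Bags: B1 = {1, 4, 5}  B2 = {1, 2, 5}  B3 = {1, 3, 5}
Tree: B1–B2, B2–B3

The largest bag has 3 vertices, giving width 2; this decomposition certifies tw(G) ≤ 2. For the lower bound, G contains the cycle 4–5–2–1–4, so G is not a forest; only forests have treewidth ≤ 1, hence tw(G) ≥ 2. Hence tw(G) = 2 exactly.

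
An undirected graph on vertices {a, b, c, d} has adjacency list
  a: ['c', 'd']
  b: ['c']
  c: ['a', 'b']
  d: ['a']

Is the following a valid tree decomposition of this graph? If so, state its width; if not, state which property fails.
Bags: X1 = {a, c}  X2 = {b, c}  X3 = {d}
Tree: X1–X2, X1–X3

No — edge (a,d) lies in no bag.

A tree decomposition must satisfy three properties: every vertex lies in some bag; for every edge, both endpoints lie together in some bag; and for every vertex, the bags containing it form a connected subtree. Here edge (a,d) lies in no bag, so the decomposition is invalid.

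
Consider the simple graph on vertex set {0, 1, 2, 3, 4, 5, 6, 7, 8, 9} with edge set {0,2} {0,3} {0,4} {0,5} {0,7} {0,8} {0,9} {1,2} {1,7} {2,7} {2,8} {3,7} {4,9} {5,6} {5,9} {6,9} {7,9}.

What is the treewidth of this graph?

2

A width-2 tree decomposition is:
Bags: B1 = {0, 2, 7}  B2 = {0, 3, 7}  B3 = {0, 7, 9}  B4 = {0, 5, 9}  B5 = {1, 2, 7}  B6 = {0, 2, 8}  B7 = {5, 6, 9}  B8 = {0, 4, 9}
Tree: B1–B2, B1–B3, B3–B4, B1–B5, B1–B6, B4–B7, B4–B8
The largest bag has 3 vertices, giving width 2; this decomposition certifies tw(G) ≤ 2. For the lower bound, the 3 vertices {0, 2, 8} are pairwise adjacent, and any tree decomposition puts a clique entirely inside one bag — forcing width ≥ 2. Combining the bounds, tw(G) = 2.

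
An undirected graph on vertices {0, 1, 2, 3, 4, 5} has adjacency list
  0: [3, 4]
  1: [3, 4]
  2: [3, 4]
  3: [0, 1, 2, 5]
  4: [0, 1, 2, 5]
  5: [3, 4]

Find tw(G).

2

A width-2 tree decomposition is:
Bags: B1 = {0, 3, 4}  B2 = {3, 4, 5}  B3 = {1, 3, 4}  B4 = {2, 3, 4}
Tree: B1–B2, B2–B3, B3–B4
The largest bag has 3 vertices, giving width 2; this decomposition certifies tw(G) ≤ 2. Since 0–4–5–3–0 is a cycle in G, G is not acyclic. Forests are exactly the graphs of treewidth ≤ 1, so tw(G) ≥ 2. Hence tw(G) = 2 exactly.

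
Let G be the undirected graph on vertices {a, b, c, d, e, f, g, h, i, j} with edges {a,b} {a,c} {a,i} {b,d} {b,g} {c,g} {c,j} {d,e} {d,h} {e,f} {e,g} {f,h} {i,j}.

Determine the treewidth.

2

A width-2 tree decomposition is:
Bags: B1 = {c, i, j}  B2 = {a, c, i}  B3 = {a, c, g}  B4 = {a, b, g}  B5 = {b, e, g}  B6 = {b, d, e}  B7 = {d, e, f}  B8 = {d, f, h}
Tree: B1–B2, B2–B3, B3–B4, B4–B5, B5–B6, B6–B7, B7–B8
Every bag has size at most 3, so the width is 3 − 1 = 2 and tw(G) ≤ 2. Since j–i–a–c–j is a cycle in G, G is not acyclic. Forests are exactly the graphs of treewidth ≤ 1, so tw(G) ≥ 2. Therefore the treewidth is 2.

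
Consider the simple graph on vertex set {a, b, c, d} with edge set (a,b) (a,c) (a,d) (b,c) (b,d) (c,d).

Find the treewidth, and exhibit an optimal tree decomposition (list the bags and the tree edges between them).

Treewidth 3.
One optimal decomposition is:
Bags: B1 = {a, b, c, d}
Tree: (single bag)

A single bag containing all 4 vertices is trivially a valid decomposition of width 3. Conversely, {a, b, c, d} is a clique of size 4, and the vertices of any clique must share a bag in every tree decomposition; so some bag has ≥ 4 vertices and tw(G) ≥ 3. Therefore the treewidth is 3.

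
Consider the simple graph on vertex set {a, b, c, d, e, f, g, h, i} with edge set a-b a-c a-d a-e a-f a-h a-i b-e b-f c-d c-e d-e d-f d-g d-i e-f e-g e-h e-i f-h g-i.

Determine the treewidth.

A width-3 tree decomposition is:
Bags: B1 = {a, b, e, f}  B2 = {a, d, e, f}  B3 = {a, e, f, h}  B4 = {a, d, e, i}  B5 = {d, e, g, i}  B6 = {a, c, d, e}
Tree: B1–B2, B1–B3, B2–B4, B4–B5, B2–B6
Every bag has size at most 4, so the width is 4 − 1 = 3 and tw(G) ≤ 3. For the lower bound, the 4 vertices {d, e, g, i} are pairwise adjacent, and any tree decomposition puts a clique entirely inside one bag — forcing width ≥ 3. Therefore the treewidth is 3.

3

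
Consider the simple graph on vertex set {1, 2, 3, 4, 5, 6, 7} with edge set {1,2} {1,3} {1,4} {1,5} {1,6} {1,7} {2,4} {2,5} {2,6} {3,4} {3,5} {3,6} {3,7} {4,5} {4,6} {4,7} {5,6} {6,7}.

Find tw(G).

A width-4 tree decomposition is:
Bags: B1 = {1, 3, 4, 5, 6}  B2 = {1, 3, 4, 6, 7}  B3 = {1, 2, 4, 5, 6}
Tree: B1–B2, B1–B3
Every bag has size at most 5, so the width is 5 − 1 = 4 and tw(G) ≤ 4. On the other hand G contains the 5-clique {1, 2, 4, 5, 6}. A clique must lie in a single bag of any decomposition, so no decomposition can have width below 4. Therefore the treewidth is 4.

4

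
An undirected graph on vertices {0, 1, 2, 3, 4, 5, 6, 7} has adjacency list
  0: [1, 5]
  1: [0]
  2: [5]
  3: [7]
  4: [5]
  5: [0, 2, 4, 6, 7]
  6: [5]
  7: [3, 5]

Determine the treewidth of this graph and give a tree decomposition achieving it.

Treewidth 1.
One such decomposition:
Bags: B1 = {0, 5}  B2 = {4, 5}  B3 = {5, 7}  B4 = {0, 1}  B5 = {2, 5}  B6 = {5, 6}  B7 = {3, 7}
Tree: B1–B2, B1–B3, B1–B4, B3–B5, B5–B6, B3–B7

Each bag holds 2 vertices, so the decomposition has width 1, which upper-bounds the treewidth. Since G has at least one edge (e.g. 0–5), it is not an edgeless graph, so tw(G) ≥ 1. Hence tw(G) = 1 exactly.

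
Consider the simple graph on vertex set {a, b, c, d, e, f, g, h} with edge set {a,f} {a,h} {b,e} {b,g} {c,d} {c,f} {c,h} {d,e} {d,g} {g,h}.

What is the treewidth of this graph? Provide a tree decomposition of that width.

Each bag holds 3 vertices, so the decomposition has width 2, which upper-bounds the treewidth. Since f–a–h–c–f is a cycle in G, G is not acyclic. Forests are exactly the graphs of treewidth ≤ 1, so tw(G) ≥ 2. Hence tw(G) = 2 exactly.

Treewidth 2.
One optimal decomposition is:
Bags: B1 = {a, c, f}  B2 = {a, c, h}  B3 = {c, d, h}  B4 = {d, g, h}  B5 = {d, e, g}  B6 = {b, e, g}
Tree: B1–B2, B2–B3, B3–B4, B4–B5, B5–B6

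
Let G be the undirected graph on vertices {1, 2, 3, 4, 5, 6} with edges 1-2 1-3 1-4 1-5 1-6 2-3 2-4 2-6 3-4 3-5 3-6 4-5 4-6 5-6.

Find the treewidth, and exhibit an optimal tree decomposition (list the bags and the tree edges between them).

Treewidth 4.
One such decomposition:
Bags: B1 = {1, 3, 4, 5, 6}  B2 = {1, 2, 3, 4, 6}
Tree: B1–B2

Every bag has size at most 5, so the width is 5 − 1 = 4 and tw(G) ≤ 4. On the other hand G contains the 5-clique {1, 2, 3, 4, 6}. A clique must lie in a single bag of any decomposition, so no decomposition can have width below 4. Therefore the treewidth is 4.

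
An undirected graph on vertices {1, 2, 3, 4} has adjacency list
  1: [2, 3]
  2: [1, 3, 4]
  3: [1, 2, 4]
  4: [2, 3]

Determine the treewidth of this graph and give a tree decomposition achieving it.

Every bag has size at most 3, so the width is 3 − 1 = 2 and tw(G) ≤ 2. For the lower bound, the 3 vertices {1, 2, 3} are pairwise adjacent, and any tree decomposition puts a clique entirely inside one bag — forcing width ≥ 2. Therefore the treewidth is 2.

Treewidth 2.
One such decomposition:
Bags: B1 = {2, 3, 4}  B2 = {1, 2, 3}
Tree: B1–B2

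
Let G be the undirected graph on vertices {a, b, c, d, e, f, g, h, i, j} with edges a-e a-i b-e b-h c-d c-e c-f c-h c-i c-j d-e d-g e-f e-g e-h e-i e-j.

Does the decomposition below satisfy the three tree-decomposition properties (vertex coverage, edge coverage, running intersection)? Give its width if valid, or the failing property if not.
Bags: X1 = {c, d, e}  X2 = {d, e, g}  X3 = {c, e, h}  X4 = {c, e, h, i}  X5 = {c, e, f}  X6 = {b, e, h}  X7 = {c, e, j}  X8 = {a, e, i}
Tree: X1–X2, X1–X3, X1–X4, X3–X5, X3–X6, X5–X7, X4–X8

A tree decomposition must satisfy three properties: every vertex lies in some bag; for every edge, both endpoints lie together in some bag; and for every vertex, the bags containing it form a connected subtree. Here bags containing vertex h are not connected in the tree, so the decomposition is invalid.

No — bags containing vertex h are not connected in the tree.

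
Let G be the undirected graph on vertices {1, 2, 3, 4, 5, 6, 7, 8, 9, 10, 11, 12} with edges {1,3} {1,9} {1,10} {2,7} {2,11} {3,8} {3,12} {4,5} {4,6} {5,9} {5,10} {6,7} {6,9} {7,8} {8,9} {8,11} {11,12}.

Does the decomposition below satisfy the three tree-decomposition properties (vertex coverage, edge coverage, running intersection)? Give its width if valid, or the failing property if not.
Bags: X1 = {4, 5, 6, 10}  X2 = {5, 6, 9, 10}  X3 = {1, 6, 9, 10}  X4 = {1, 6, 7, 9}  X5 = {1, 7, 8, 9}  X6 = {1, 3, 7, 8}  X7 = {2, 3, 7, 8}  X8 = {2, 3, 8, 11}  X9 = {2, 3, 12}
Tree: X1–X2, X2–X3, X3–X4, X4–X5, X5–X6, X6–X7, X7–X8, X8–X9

A tree decomposition must satisfy three properties: every vertex lies in some bag; for every edge, both endpoints lie together in some bag; and for every vertex, the bags containing it form a connected subtree. Here edge (11,12) lies in no bag, so the decomposition is invalid.

No — edge (11,12) lies in no bag.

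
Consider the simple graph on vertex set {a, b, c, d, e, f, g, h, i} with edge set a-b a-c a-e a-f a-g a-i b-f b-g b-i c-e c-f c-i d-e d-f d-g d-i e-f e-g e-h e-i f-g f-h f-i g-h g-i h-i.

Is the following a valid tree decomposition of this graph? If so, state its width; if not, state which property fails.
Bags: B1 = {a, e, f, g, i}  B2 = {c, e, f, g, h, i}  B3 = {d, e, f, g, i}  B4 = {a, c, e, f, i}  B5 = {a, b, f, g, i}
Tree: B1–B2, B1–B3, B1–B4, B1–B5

A tree decomposition must satisfy three properties: every vertex lies in some bag; for every edge, both endpoints lie together in some bag; and for every vertex, the bags containing it form a connected subtree. Here bags containing vertex c are not connected in the tree, so the decomposition is invalid.

No — bags containing vertex c are not connected in the tree.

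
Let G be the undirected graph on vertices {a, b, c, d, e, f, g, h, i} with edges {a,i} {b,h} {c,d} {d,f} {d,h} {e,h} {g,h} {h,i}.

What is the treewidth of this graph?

1

A width-1 tree decomposition is:
Bags: B1 = {d, h}  B2 = {g, h}  B3 = {h, i}  B4 = {c, d}  B5 = {b, h}  B6 = {a, i}  B7 = {d, f}  B8 = {e, h}
Tree: B1–B2, B2–B3, B1–B4, B3–B5, B3–B6, B1–B7, B2–B8
Every bag has size at most 2, so the width is 2 − 1 = 1 and tw(G) ≤ 1. G has an edge, so its treewidth is at least 1. Combining the bounds, tw(G) = 1.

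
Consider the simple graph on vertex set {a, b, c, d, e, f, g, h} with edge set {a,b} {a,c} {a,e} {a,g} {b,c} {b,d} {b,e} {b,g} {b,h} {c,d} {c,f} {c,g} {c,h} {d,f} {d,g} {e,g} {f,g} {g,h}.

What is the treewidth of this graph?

3

A width-3 tree decomposition is:
Bags: B1 = {b, c, d, g}  B2 = {b, c, g, h}  B3 = {a, b, c, g}  B4 = {c, d, f, g}  B5 = {a, b, e, g}
Tree: B1–B2, B1–B3, B1–B4, B3–B5
The largest bag has 4 vertices, giving width 3; this decomposition certifies tw(G) ≤ 3. On the other hand G contains the 4-clique {c, d, f, g}. A clique must lie in a single bag of any decomposition, so no decomposition can have width below 3. The upper and lower bounds meet at 3, so that is the treewidth.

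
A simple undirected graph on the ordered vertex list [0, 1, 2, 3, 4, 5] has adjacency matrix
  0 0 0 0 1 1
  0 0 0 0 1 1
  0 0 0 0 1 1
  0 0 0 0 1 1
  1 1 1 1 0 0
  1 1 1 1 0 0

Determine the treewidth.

2

A width-2 tree decomposition is:
Bags: B1 = {3, 4, 5}  B2 = {2, 4, 5}  B3 = {1, 4, 5}  B4 = {0, 4, 5}
Tree: B1–B2, B2–B3, B3–B4
Every bag has size at most 3, so the width is 3 − 1 = 2 and tw(G) ≤ 2. For the lower bound, G contains the cycle 3–4–2–5–3, so G is not a forest; only forests have treewidth ≤ 1, hence tw(G) ≥ 2. Hence tw(G) = 2 exactly.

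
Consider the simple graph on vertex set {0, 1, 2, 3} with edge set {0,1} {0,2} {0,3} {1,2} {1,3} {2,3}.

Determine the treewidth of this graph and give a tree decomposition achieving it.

Treewidth 3.
One such decomposition:
Bags: B1 = {0, 1, 2, 3}
Tree: (single bag)

With just one bag of size 4, the width is 4 − 1 = 3, so tw(G) ≤ 3. For the lower bound, the 4 vertices {0, 1, 2, 3} are pairwise adjacent, and any tree decomposition puts a clique entirely inside one bag — forcing width ≥ 3. Combining the bounds, tw(G) = 3.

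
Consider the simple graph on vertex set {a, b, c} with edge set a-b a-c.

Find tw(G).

A width-1 tree decomposition is:
Bags: B1 = {a, c}  B2 = {a, b}
Tree: B1–B2
The largest bag has 2 vertices, giving width 1; this decomposition certifies tw(G) ≤ 1. Any graph with an edge has treewidth ≥ 1, and G has the edge c–a. The upper and lower bounds meet at 1, so that is the treewidth.

1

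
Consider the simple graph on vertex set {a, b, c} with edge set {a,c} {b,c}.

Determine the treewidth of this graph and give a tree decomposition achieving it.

Treewidth 1.
One optimal decomposition is:
Bags: B1 = {b, c}  B2 = {a, c}
Tree: B1–B2

Every bag has size at most 2, so the width is 2 − 1 = 1 and tw(G) ≤ 1. Any graph with an edge has treewidth ≥ 1, and G has the edge c–b. The upper and lower bounds meet at 1, so that is the treewidth.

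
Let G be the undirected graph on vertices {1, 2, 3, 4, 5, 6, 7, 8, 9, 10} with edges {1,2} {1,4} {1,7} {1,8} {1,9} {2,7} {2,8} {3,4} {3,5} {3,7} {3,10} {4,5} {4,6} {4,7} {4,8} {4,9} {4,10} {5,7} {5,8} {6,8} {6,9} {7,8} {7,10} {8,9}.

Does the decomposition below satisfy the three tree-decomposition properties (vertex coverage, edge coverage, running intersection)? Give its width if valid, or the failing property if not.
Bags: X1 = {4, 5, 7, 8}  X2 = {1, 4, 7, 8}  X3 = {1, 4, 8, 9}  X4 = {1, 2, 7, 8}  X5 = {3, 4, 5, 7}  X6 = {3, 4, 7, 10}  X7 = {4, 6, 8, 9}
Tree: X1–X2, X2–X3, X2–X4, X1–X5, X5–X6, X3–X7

Every vertex of G appears in some bag (union = {1, 2, 3, 4, 5, 6, 7, 8, 9, 10}); every edge is covered by a bag; and for each vertex v the set of bags containing v is connected in the bag tree. The decomposition is therefore valid. The largest bag has 4 vertices, so the width is 3.

Yes; width 3.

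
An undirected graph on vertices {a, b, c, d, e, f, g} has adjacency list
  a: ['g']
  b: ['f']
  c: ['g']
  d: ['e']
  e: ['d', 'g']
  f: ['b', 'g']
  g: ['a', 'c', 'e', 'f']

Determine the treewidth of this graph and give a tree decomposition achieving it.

Treewidth 1.
One optimal decomposition is:
Bags: B1 = {e, g}  B2 = {c, g}  B3 = {f, g}  B4 = {a, g}  B5 = {b, f}  B6 = {d, e}
Tree: B1–B2, B2–B3, B3–B4, B3–B5, B1–B6

Every bag has size at most 2, so the width is 2 − 1 = 1 and tw(G) ≤ 1. Since G has at least one edge (e.g. g–e), it is not an edgeless graph, so tw(G) ≥ 1. Combining the bounds, tw(G) = 1.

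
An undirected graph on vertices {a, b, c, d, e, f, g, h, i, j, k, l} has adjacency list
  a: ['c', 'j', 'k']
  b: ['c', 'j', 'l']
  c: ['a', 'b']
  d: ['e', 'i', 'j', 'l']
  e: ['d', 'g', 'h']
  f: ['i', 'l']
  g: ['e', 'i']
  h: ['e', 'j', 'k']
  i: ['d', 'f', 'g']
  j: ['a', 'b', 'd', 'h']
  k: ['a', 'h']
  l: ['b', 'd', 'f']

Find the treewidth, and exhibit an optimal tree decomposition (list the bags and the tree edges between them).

Treewidth 3.
One such decomposition:
Bags: B1 = {e, f, g, i}  B2 = {d, e, f, i}  B3 = {d, e, f, l}  B4 = {d, e, h, l}  B5 = {d, h, j, l}  B6 = {b, h, j, l}  B7 = {b, h, j, k}  B8 = {a, b, j, k}  B9 = {a, b, c, k}
Tree: B1–B2, B2–B3, B3–B4, B4–B5, B5–B6, B6–B7, B7–B8, B8–B9

Each bag holds 4 vertices, so the decomposition has width 3, which upper-bounds the treewidth. For the lower bound: the 4 vertex sets {f,g,i}, {e}, {d}, {b,h,j,l} are disjoint, each induces a connected subgraph, and every pair is joined by at least one edge of G. Contracting each set to a single vertex therefore yields K_{4} as a minor, and since treewidth is minor-monotone, tw(G) ≥ tw(K_{4}) = 3. Therefore the treewidth is 3.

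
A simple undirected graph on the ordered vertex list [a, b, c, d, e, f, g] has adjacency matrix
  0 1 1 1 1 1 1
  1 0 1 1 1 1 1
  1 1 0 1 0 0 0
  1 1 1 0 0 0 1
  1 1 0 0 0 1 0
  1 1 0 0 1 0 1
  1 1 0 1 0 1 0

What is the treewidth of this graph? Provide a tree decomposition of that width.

Every bag has size at most 4, so the width is 4 − 1 = 3 and tw(G) ≤ 3. Conversely, {a, b, d, g} is a clique of size 4, and the vertices of any clique must share a bag in every tree decomposition; so some bag has ≥ 4 vertices and tw(G) ≥ 3. The upper and lower bounds meet at 3, so that is the treewidth.

Treewidth 3.
One optimal decomposition is:
Bags: B1 = {a, b, c, d}  B2 = {a, b, d, g}  B3 = {a, b, f, g}  B4 = {a, b, e, f}
Tree: B1–B2, B2–B3, B3–B4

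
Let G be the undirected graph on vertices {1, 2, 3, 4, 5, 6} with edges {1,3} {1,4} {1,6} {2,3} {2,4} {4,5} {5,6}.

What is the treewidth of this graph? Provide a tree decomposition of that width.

Treewidth 2.
One optimal decomposition is:
Bags: B1 = {4, 5, 6}  B2 = {1, 4, 6}  B3 = {1, 2, 4}  B4 = {1, 2, 3}
Tree: B1–B2, B2–B3, B3–B4

The largest bag has 3 vertices, giving width 2; this decomposition certifies tw(G) ≤ 2. Since 5–6–1–4–5 is a cycle in G, G is not acyclic. Forests are exactly the graphs of treewidth ≤ 1, so tw(G) ≥ 2. Combining the bounds, tw(G) = 2.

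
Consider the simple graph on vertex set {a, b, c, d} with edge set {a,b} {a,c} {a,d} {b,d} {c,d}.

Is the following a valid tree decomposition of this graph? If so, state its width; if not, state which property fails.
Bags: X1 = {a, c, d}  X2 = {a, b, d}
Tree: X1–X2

Vertex coverage: the bags together contain {a, b, c, d}, the full vertex set. Edge coverage: each edge of G has both endpoints in at least one bag. Running intersection: for every vertex, the bags containing it form a connected subtree. All three properties hold, so this is a valid tree decomposition of width max|bag| − 1 = 2, and hence tw(G) ≤ 2.

Yes; width 2.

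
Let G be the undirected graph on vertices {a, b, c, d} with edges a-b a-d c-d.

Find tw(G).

1

A width-1 tree decomposition is:
Bags: B1 = {c, d}  B2 = {a, d}  B3 = {a, b}
Tree: B1–B2, B2–B3
Each bag holds 2 vertices, so the decomposition has width 1, which upper-bounds the treewidth. Any graph with an edge has treewidth ≥ 1, and G has the edge c–d. Therefore the treewidth is 1.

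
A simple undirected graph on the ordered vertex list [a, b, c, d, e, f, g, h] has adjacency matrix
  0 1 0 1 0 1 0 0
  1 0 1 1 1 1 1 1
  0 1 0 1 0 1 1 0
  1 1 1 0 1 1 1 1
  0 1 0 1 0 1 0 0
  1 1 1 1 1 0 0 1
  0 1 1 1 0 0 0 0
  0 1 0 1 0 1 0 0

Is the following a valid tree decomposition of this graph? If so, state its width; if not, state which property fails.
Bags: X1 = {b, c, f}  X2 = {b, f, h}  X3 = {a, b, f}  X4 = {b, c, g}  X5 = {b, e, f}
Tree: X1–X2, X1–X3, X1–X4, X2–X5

No — vertex d appears in no bag.

A tree decomposition must satisfy three properties: every vertex lies in some bag; for every edge, both endpoints lie together in some bag; and for every vertex, the bags containing it form a connected subtree. Here vertex d appears in no bag, so the decomposition is invalid.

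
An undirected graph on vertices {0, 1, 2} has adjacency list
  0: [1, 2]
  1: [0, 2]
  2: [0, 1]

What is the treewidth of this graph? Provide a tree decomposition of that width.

A single bag containing all 3 vertices is trivially a valid decomposition of width 2. On the other hand G contains the 3-clique {0, 1, 2}. A clique must lie in a single bag of any decomposition, so no decomposition can have width below 2. Therefore the treewidth is 2.

Treewidth 2.
Bags: B1 = {0, 1, 2}
Tree: (single bag)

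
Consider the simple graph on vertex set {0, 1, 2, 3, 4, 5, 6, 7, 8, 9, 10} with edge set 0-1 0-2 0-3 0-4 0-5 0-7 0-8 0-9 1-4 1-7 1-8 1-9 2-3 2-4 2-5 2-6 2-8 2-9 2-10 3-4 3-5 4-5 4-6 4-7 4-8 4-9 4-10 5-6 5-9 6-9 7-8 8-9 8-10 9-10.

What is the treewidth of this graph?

A width-4 tree decomposition is:
Bags: B1 = {0, 1, 4, 8, 9}  B2 = {0, 2, 4, 8, 9}  B3 = {0, 2, 4, 5, 9}  B4 = {0, 2, 3, 4, 5}  B5 = {2, 4, 8, 9, 10}  B6 = {2, 4, 5, 6, 9}  B7 = {0, 1, 4, 7, 8}
Tree: B1–B2, B2–B3, B3–B4, B2–B5, B3–B6, B1–B7
Every bag has size at most 5, so the width is 5 − 1 = 4 and tw(G) ≤ 4. Conversely, {0, 1, 4, 8, 9} is a clique of size 5, and the vertices of any clique must share a bag in every tree decomposition; so some bag has ≥ 5 vertices and tw(G) ≥ 4. Therefore the treewidth is 4.

4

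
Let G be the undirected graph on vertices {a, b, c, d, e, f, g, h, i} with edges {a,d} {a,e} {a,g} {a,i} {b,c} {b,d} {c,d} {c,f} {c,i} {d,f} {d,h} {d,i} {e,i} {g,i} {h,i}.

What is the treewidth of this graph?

A width-2 tree decomposition is:
Bags: B1 = {b, c, d}  B2 = {c, d, i}  B3 = {a, d, i}  B4 = {a, g, i}  B5 = {d, h, i}  B6 = {a, e, i}  B7 = {c, d, f}
Tree: B1–B2, B2–B3, B3–B4, B2–B5, B3–B6, B1–B7
Each bag holds 3 vertices, so the decomposition has width 2, which upper-bounds the treewidth. Conversely, {c, d, f} is a clique of size 3, and the vertices of any clique must share a bag in every tree decomposition; so some bag has ≥ 3 vertices and tw(G) ≥ 2. The upper and lower bounds meet at 2, so that is the treewidth.

2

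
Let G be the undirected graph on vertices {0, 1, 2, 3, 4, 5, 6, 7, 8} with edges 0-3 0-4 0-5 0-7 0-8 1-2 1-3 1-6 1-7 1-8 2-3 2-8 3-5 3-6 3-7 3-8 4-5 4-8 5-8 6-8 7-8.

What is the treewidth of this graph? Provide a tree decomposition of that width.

Treewidth 3.
One such decomposition:
Bags: B1 = {0, 3, 5, 8}  B2 = {0, 3, 7, 8}  B3 = {1, 3, 7, 8}  B4 = {1, 3, 6, 8}  B5 = {0, 4, 5, 8}  B6 = {1, 2, 3, 8}
Tree: B1–B2, B2–B3, B3–B4, B1–B5, B3–B6

Each bag holds 4 vertices, so the decomposition has width 3, which upper-bounds the treewidth. For the lower bound, the 4 vertices {0, 3, 5, 8} are pairwise adjacent, and any tree decomposition puts a clique entirely inside one bag — forcing width ≥ 3. Hence tw(G) = 3 exactly.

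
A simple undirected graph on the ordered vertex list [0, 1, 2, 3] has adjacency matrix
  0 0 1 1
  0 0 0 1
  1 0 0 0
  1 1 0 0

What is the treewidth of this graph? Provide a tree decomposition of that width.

Every bag has size at most 2, so the width is 2 − 1 = 1 and tw(G) ≤ 1. Since G has at least one edge (e.g. 2–0), it is not an edgeless graph, so tw(G) ≥ 1. The upper and lower bounds meet at 1, so that is the treewidth.

Treewidth 1.
One such decomposition:
Bags: B1 = {0, 2}  B2 = {0, 3}  B3 = {1, 3}
Tree: B1–B2, B2–B3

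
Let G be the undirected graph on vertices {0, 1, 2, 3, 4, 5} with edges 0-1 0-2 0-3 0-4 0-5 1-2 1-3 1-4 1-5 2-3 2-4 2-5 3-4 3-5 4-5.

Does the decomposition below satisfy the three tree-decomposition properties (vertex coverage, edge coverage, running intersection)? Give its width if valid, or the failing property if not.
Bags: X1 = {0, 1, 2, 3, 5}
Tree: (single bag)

No — vertex 4 appears in no bag.

A tree decomposition must satisfy three properties: every vertex lies in some bag; for every edge, both endpoints lie together in some bag; and for every vertex, the bags containing it form a connected subtree. Here vertex 4 appears in no bag, so the decomposition is invalid.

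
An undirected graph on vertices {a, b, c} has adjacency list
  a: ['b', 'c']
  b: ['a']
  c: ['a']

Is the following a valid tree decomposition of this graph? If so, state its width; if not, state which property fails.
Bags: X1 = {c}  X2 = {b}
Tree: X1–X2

A tree decomposition must satisfy three properties: every vertex lies in some bag; for every edge, both endpoints lie together in some bag; and for every vertex, the bags containing it form a connected subtree. Here vertex a appears in no bag, so the decomposition is invalid.

No — vertex a appears in no bag.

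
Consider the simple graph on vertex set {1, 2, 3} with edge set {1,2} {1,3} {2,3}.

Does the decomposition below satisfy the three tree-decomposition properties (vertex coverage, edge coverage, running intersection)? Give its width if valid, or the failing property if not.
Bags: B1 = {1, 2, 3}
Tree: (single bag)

Checking the three conditions: (i) the bags cover all of {1, 2, 3}; (ii) for each edge, some bag contains both endpoints; (iii) the bags containing any fixed vertex form a subtree. All hold, so the decomposition is valid with width 3 − 1 = 2.

Yes; width 2.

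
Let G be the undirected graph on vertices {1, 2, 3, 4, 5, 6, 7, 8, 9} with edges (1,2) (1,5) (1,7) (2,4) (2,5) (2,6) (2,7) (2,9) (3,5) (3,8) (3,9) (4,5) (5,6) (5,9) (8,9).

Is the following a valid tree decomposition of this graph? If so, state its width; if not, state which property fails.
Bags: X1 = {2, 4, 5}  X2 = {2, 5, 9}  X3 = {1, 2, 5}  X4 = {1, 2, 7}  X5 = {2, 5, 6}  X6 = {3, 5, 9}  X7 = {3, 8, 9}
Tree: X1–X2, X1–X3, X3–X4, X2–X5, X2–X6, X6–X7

Every vertex of G appears in some bag (union = {1, 2, 3, 4, 5, 6, 7, 8, 9}); every edge is covered by a bag; and for each vertex v the set of bags containing v is connected in the bag tree. The decomposition is therefore valid. The largest bag has 3 vertices, so the width is 2.

Yes; width 2.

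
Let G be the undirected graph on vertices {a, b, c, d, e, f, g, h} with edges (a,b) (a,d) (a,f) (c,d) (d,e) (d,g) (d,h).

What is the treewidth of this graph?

A width-1 tree decomposition is:
Bags: B1 = {a, d}  B2 = {d, e}  B3 = {c, d}  B4 = {a, b}  B5 = {d, g}  B6 = {a, f}  B7 = {d, h}
Tree: B1–B2, B1–B3, B1–B4, B1–B5, B1–B6, B2–B7
Every bag has size at most 2, so the width is 2 − 1 = 1 and tw(G) ≤ 1. Any graph with an edge has treewidth ≥ 1, and G has the edge a–d. Therefore the treewidth is 1.

1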